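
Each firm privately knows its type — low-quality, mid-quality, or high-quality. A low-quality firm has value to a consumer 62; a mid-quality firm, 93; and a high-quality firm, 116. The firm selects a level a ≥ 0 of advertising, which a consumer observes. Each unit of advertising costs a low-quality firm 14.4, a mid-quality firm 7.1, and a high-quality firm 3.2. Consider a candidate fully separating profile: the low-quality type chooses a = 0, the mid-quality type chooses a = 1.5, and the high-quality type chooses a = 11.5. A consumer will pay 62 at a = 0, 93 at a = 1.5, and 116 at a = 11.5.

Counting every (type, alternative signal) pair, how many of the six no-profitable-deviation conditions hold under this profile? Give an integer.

4

High-quality (own payoff 116 − 3.2×11.5 = 79.2): to a=0 gives 62 → no gain ✓; to a=1.5 gives 93 − 3.2×1.5 = 88.2 → profitable ✗.
Low-quality (own payoff 62): to a=1.5 gives 93 − 14.4×1.5 = 71.4 → profitable ✗; to a=11.5 gives 116 − 14.4×11.5 = -49.6 → no gain ✓.
Mid-quality (own payoff 93 − 7.1×1.5 = 82.35): to a=0 gives 62 → no gain ✓; to a=11.5 gives 116 − 7.1×11.5 = 34.35 → no gain ✓.
4 of the 6 constraints hold; not an equilibrium.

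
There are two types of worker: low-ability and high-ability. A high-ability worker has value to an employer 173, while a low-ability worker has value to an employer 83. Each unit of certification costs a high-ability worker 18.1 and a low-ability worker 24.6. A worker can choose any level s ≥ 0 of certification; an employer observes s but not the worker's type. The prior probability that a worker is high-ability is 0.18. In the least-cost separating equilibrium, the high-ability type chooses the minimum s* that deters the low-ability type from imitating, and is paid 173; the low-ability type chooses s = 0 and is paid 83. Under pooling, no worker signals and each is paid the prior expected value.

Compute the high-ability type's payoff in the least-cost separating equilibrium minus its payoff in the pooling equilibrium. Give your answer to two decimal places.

7.58

Least-cost separating signal: s* solves 83 = 173 − 24.6·s*, so s* = (173 − 83)/24.6 ≈ 3.6585.
High-ability type's separating payoff: 173 − 18.1 × s* = 173 − 18.1 × (173 − 83)/24.6 = 173 − 1629/24.6 ≈ 106.7805.
Pooling payoff: 0.18 × 173 + 0.82 × 83 = 99.2.
Difference: 106.7805 − 99.2 = 7.5805, i.e. 7.58 to two decimal places.
The high-ability type prefers to separate.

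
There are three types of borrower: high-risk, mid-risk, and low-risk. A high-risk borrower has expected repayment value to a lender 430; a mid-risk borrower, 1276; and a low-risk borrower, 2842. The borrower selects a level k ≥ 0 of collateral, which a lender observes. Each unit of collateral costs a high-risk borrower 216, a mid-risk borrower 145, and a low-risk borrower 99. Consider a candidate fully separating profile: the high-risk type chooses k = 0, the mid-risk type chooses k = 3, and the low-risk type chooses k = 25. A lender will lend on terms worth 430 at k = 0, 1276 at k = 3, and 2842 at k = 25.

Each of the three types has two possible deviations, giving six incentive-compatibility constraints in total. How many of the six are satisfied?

High-risk (own payoff 430): to k=3 gives 1276 − 216×3 = 628 → profitable ✗; to k=25 gives 2842 − 216×25 = -2558 → no gain ✓.
Mid-risk (own payoff 1276 − 145×3 = 841): to k=0 gives 430 → no gain ✓; to k=25 gives 2842 − 145×25 = -783 → no gain ✓.
Low-risk (own payoff 2842 − 99×25 = 367): to k=0 gives 430 → profitable ✗; to k=3 gives 1276 − 99×3 = 979 → profitable ✗.
3 of the 6 constraints hold; not an equilibrium.

3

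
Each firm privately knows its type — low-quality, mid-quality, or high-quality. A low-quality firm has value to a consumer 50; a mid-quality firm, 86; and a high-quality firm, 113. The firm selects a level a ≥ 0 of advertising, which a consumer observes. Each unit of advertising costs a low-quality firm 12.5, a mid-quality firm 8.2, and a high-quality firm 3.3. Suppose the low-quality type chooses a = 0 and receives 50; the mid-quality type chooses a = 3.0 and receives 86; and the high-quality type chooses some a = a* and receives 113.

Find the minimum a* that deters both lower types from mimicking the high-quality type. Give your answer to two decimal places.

Low-quality type (on-path payoff 50) won't mimic when 50 ≥ 113 − 12.5·a*, i.e. a* ≥ 5.04.
Mid-quality type (on-path payoff 86 − 8.2×3.0 = 61.4) won't mimic when 61.4 ≥ 113 − 8.2·a*, i.e. a* ≥ 6.29.
Both must hold, so a* = max(5.04, 6.29) = 6.29. The mid-quality type's constraint binds.

6.29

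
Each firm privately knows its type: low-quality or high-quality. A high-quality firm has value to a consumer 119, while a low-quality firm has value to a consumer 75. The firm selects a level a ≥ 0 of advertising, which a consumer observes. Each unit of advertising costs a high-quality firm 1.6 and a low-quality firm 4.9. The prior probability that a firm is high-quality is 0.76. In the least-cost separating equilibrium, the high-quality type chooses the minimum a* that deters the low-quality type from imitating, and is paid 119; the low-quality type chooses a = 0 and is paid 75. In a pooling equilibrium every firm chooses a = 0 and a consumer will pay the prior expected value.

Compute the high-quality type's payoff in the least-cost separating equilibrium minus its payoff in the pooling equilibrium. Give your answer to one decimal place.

Least-cost separating signal: a* solves 75 = 119 − 4.9·a*, so a* = (119 − 75)/4.9 ≈ 8.9796.
High-quality type's separating payoff: 119 − 1.6 × a* = 119 − 1.6 × (119 − 75)/4.9 = 119 − 70.4/4.9 ≈ 104.633.
Pooling payoff: 0.76 × 119 + 0.24 × 75 = 108.44.
Difference: 104.633 − 108.44 = -3.807, i.e. -3.8 to one decimal place.
The high-quality type would prefer the pooling outcome.

-3.8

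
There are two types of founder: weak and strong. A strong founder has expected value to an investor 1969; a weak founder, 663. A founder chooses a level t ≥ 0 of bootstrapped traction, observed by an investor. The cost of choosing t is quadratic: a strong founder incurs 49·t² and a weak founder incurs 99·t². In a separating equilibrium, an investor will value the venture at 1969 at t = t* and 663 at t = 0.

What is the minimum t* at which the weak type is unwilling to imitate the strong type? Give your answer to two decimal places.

3.63

The weak type at t = 0 receives 663; imitating at t* yields 1969 − 99·t*².
Indifference: 663 = 1969 − 99·t*², so t*² = (1969 − 663) / 99 ≈ 13.1919.
t* = √13.1919 ≈ 3.63.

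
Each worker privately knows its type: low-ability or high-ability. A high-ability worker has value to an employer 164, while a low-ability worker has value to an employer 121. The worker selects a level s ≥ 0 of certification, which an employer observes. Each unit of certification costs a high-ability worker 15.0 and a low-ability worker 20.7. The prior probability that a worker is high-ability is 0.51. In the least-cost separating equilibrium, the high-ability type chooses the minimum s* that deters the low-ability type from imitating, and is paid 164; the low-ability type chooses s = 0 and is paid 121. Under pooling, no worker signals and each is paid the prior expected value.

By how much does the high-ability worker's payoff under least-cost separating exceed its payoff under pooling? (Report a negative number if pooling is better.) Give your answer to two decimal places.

-10.09

Least-cost separating signal: s* solves 121 = 164 − 20.7·s*, so s* = (164 − 121)/20.7 ≈ 2.0773.
High-ability type's separating payoff: 164 − 15.0 × s* = 164 − 15.0 × (164 − 121)/20.7 = 164 − 645/20.7 ≈ 132.8406.
Pooling payoff: 0.51 × 164 + 0.49 × 121 = 142.93.
Difference: 132.8406 − 142.93 = -10.0894, i.e. -10.09 to two decimal places.
The high-ability type would prefer the pooling outcome.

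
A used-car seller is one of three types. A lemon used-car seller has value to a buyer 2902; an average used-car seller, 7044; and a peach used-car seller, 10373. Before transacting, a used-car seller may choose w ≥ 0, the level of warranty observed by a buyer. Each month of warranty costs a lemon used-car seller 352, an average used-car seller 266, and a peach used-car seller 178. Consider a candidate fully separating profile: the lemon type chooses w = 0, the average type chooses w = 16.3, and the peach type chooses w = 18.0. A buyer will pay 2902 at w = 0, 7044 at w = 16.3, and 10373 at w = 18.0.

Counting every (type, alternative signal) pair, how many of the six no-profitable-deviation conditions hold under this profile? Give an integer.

Average (own payoff 7044 − 266×16.3 = 2708.2): to w=0 gives 2902 → profitable ✗; to w=18.0 gives 10373 − 266×18.0 = 5585 → profitable ✗.
Lemon (own payoff 2902): to w=16.3 gives 7044 − 352×16.3 = 1306.4 → no gain ✓; to w=18.0 gives 10373 − 352×18.0 = 4037 → profitable ✗.
Peach (own payoff 10373 − 178×18.0 = 7169): to w=0 gives 2902 → no gain ✓; to w=16.3 gives 7044 − 178×16.3 = 4142.6 → no gain ✓.
3 of the 6 constraints hold; not an equilibrium.

3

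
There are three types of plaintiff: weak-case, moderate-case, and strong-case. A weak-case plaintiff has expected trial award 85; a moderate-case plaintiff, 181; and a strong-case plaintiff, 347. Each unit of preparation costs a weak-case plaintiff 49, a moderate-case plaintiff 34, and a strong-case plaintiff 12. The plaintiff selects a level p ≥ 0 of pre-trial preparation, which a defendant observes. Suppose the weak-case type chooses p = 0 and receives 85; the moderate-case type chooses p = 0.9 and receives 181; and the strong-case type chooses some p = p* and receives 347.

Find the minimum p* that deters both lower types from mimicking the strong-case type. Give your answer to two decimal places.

Moderate-case type (on-path payoff 181 − 34×0.9 = 150.4) won't mimic when 150.4 ≥ 347 − 34·p*, i.e. p* ≥ 5.78.
Weak-case type (on-path payoff 85) won't mimic when 85 ≥ 347 − 49·p*, i.e. p* ≥ 5.35.
Both must hold, so p* = max(5.35, 5.78) = 5.78. The moderate-case type's constraint binds.

5.78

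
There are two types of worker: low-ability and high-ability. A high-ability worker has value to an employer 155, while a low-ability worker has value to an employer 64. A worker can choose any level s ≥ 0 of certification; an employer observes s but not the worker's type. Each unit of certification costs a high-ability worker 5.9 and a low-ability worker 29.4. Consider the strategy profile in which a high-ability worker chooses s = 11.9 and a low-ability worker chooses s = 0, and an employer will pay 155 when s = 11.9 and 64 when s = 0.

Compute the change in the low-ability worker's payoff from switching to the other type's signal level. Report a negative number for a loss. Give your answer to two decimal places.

Playing s = 0 the low-ability worker receives 64.
Deviating to s = 11.9 brings payment 155 at cost 29.4 × 11.9 = 349.86, netting -194.86.
Gain from deviating: -194.86 − 64 = -258.86.
The gain is negative, so the low-ability type's incentive-compatibility constraint is satisfied.

-258.86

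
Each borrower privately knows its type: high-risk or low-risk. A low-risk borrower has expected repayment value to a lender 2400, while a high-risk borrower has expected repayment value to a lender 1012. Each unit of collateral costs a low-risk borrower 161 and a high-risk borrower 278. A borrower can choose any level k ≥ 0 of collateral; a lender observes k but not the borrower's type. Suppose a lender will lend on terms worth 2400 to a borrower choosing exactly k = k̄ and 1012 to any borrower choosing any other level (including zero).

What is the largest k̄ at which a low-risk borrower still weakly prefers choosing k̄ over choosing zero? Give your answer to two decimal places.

Choosing k̄ yields the low-risk type 2400 − 161·k̄; choosing zero yields 1012.
The low-risk type is indifferent at 2400 − 161·k̄ = 1012, i.e. k̄ = (2400 − 1012) / 161 ≈ 8.62.
For any k̄ above 8.62 the low-risk type would rather pool at zero, so separation collapses.

8.62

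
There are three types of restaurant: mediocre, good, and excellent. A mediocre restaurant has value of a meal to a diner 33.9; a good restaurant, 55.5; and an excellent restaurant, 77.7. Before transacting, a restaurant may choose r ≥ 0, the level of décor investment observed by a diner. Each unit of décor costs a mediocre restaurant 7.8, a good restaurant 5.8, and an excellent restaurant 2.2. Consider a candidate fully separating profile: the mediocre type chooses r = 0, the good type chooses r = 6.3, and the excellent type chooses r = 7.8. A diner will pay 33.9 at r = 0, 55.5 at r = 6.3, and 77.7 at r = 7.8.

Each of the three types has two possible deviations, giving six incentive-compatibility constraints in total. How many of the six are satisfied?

Good (own payoff 55.5 − 5.8×6.3 = 18.96): to r=0 gives 33.9 → profitable ✗; to r=7.8 gives 77.7 − 5.8×7.8 = 32.46 → profitable ✗.
Mediocre (own payoff 33.9): to r=6.3 gives 55.5 − 7.8×6.3 = 6.36 → no gain ✓; to r=7.8 gives 77.7 − 7.8×7.8 = 16.86 → no gain ✓.
Excellent (own payoff 77.7 − 2.2×7.8 = 60.54): to r=0 gives 33.9 → no gain ✓; to r=6.3 gives 55.5 − 2.2×6.3 = 41.64 → no gain ✓.
4 of the 6 constraints hold; not an equilibrium.

4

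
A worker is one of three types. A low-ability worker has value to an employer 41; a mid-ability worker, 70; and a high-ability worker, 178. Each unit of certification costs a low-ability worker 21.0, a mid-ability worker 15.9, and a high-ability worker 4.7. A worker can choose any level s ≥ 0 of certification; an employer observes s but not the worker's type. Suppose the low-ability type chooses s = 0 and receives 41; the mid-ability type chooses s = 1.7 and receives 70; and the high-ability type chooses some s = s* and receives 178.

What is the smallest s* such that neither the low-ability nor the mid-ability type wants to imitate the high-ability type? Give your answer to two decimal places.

Low-ability type (on-path payoff 41) won't mimic when 41 ≥ 178 − 21.0·s*, i.e. s* ≥ 6.52.
Mid-ability type (on-path payoff 70 − 15.9×1.7 = 42.97) won't mimic when 42.97 ≥ 178 − 15.9·s*, i.e. s* ≥ 8.49.
Both must hold, so s* = max(6.52, 8.49) = 8.49. The mid-ability type's constraint binds.

8.49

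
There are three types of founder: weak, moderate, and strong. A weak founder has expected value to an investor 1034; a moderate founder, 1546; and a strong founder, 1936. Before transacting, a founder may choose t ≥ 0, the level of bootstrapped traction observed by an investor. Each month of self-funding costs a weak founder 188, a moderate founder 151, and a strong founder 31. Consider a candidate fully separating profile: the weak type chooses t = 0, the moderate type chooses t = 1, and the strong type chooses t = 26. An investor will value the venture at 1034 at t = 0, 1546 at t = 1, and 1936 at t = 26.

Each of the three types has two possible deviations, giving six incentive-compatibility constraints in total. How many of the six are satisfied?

4

Weak (own payoff 1034): to t=1 gives 1546 − 188×1 = 1358 → profitable ✗; to t=26 gives 1936 − 188×26 = -2952 → no gain ✓.
Strong (own payoff 1936 − 31×26 = 1130): to t=0 gives 1034 → no gain ✓; to t=1 gives 1546 − 31×1 = 1515 → profitable ✗.
Moderate (own payoff 1546 − 151×1 = 1395): to t=0 gives 1034 → no gain ✓; to t=26 gives 1936 − 151×26 = -1990 → no gain ✓.
4 of the 6 constraints hold; not an equilibrium.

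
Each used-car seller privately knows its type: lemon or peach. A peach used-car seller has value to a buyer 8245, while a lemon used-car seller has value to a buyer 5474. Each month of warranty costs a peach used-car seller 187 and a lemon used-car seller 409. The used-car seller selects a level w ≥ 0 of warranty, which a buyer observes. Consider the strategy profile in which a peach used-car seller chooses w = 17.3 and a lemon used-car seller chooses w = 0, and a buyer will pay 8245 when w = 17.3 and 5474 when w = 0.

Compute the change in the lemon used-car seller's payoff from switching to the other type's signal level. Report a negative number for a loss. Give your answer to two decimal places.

-4304.70

Playing w = 0 the lemon used-car seller receives 5474.
Deviating to w = 17.3 brings payment 8245 at cost 409 × 17.3 = 7075.7, netting 1169.3.
Gain from deviating: 1169.3 − 5474 = -4304.70.
The gain is negative, so the lemon type's incentive-compatibility constraint is satisfied.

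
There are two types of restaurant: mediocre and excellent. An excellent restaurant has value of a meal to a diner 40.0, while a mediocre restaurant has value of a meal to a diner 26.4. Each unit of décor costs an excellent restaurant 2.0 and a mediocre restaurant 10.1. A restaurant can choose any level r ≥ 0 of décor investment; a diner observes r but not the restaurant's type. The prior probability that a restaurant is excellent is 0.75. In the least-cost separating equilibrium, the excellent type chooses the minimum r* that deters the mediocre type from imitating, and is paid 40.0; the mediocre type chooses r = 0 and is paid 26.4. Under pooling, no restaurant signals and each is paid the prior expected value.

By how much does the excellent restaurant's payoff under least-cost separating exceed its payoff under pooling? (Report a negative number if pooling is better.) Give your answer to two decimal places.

0.71

Least-cost separating signal: r* solves 26.4 = 40.0 − 10.1·r*, so r* = (40.0 − 26.4)/10.1 ≈ 1.3465.
Excellent type's separating payoff: 40.0 − 2.0 × r* = 40.0 − 2.0 × (40.0 − 26.4)/10.1 = 40.0 − 27.2/10.1 ≈ 37.3069.
Pooling payoff: 0.75 × 40.0 + 0.25 × 26.4 = 36.6.
Difference: 37.3069 − 36.6 = 0.7069, i.e. 0.71 to two decimal places.
The excellent type prefers to separate.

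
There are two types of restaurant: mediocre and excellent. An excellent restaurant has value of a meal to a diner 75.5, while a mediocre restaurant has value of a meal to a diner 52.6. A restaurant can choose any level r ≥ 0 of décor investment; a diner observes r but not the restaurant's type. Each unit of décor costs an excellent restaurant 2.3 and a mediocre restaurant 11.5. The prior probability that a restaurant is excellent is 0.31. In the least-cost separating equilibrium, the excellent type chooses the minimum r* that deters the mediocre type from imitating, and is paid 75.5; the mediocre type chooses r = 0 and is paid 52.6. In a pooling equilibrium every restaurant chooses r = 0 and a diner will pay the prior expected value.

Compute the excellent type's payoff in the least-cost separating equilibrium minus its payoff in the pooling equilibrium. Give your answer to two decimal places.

11.22

Least-cost separating signal: r* solves 52.6 = 75.5 − 11.5·r*, so r* = (75.5 − 52.6)/11.5 ≈ 1.9913.
Excellent type's separating payoff: 75.5 − 2.3 × r* = 75.5 − 2.3 × (75.5 − 52.6)/11.5 = 75.5 − 52.67/11.5 = 70.92.
Pooling payoff: 0.31 × 75.5 + 0.69 × 52.6 = 59.699.
Difference: 70.92 − 59.699 = 11.221, i.e. 11.22 to two decimal places.
The excellent type prefers to separate.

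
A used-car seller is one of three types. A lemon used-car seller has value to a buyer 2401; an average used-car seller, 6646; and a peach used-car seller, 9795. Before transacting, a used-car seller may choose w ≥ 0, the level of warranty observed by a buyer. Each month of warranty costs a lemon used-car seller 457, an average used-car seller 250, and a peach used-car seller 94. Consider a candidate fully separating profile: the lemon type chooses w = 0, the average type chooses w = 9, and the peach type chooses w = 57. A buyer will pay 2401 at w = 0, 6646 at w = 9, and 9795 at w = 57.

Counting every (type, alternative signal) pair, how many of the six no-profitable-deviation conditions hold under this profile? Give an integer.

Lemon (own payoff 2401): to w=9 gives 6646 − 457×9 = 2533 → profitable ✗; to w=57 gives 9795 − 457×57 = -16254 → no gain ✓.
Peach (own payoff 9795 − 94×57 = 4437): to w=0 gives 2401 → no gain ✓; to w=9 gives 6646 − 94×9 = 5800 → profitable ✗.
Average (own payoff 6646 − 250×9 = 4396): to w=0 gives 2401 → no gain ✓; to w=57 gives 9795 − 250×57 = -4455 → no gain ✓.
4 of the 6 constraints hold; not an equilibrium.

4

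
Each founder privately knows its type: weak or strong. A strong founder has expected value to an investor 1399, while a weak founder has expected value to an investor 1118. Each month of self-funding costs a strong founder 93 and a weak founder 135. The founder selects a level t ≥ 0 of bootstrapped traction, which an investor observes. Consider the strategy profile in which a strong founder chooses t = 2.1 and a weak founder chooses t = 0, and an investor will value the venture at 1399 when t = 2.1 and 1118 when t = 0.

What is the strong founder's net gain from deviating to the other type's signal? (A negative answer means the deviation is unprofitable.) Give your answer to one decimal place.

-85.7

Playing t = 2.1 the strong founder receives 1399 − 93 × 2.1 = 1203.7.
Deviating to t = 0 yields 1118 instead.
Gain from deviating: 1118 − 1203.7 = -85.7.
The gain is negative, so the strong type's incentive-compatibility constraint is satisfied.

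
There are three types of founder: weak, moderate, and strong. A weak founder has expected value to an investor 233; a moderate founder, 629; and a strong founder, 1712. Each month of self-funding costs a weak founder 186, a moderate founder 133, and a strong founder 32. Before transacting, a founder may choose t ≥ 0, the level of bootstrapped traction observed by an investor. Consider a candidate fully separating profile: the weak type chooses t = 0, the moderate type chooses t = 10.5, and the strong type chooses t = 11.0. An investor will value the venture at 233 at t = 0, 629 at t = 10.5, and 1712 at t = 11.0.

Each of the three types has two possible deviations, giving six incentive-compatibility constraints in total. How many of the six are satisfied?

Weak (own payoff 233): to t=10.5 gives 629 − 186×10.5 = -1324 → no gain ✓; to t=11.0 gives 1712 − 186×11.0 = -334 → no gain ✓.
Strong (own payoff 1712 − 32×11.0 = 1360): to t=0 gives 233 → no gain ✓; to t=10.5 gives 629 − 32×10.5 = 293 → no gain ✓.
Moderate (own payoff 629 − 133×10.5 = -767.5): to t=0 gives 233 → profitable ✗; to t=11.0 gives 1712 − 133×11.0 = 249 → profitable ✗.
4 of the 6 constraints hold; not an equilibrium.

4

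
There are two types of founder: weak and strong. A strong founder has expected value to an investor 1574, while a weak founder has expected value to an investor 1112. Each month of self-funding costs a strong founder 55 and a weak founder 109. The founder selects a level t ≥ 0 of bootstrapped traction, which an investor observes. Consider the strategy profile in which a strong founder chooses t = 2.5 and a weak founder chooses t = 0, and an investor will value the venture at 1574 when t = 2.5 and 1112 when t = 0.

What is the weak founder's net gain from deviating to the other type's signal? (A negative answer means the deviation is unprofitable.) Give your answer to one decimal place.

189.5

Playing t = 0 the weak founder receives 1112.
Deviating to t = 2.5 brings payment 1574 at cost 109 × 2.5 = 272.5, netting 1301.5.
Gain from deviating: 1301.5 − 1112 = 189.5.
The gain is positive, so the weak type's incentive-compatibility constraint is violated — this profile is not a separating equilibrium.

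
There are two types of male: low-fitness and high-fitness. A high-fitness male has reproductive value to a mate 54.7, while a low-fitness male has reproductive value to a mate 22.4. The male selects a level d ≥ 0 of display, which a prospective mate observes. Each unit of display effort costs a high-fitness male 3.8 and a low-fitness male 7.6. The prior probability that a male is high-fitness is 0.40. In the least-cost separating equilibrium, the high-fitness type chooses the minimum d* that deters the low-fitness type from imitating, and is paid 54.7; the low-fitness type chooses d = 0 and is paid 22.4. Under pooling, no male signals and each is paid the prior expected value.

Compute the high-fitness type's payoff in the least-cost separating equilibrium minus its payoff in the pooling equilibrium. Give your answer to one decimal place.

Least-cost separating signal: d* solves 22.4 = 54.7 − 7.6·d*, so d* = (54.7 − 22.4)/7.6 = 4.25.
High-fitness type's separating payoff: 54.7 − 3.8 × d* = 54.7 − 3.8 × (54.7 − 22.4)/7.6 = 54.7 − 122.74/7.6 = 38.55.
Pooling payoff: 0.40 × 54.7 + 0.60 × 22.4 = 35.32.
Difference: 38.55 − 35.32 = 3.23, i.e. 3.2 to one decimal place.
The high-fitness type prefers to separate.

3.2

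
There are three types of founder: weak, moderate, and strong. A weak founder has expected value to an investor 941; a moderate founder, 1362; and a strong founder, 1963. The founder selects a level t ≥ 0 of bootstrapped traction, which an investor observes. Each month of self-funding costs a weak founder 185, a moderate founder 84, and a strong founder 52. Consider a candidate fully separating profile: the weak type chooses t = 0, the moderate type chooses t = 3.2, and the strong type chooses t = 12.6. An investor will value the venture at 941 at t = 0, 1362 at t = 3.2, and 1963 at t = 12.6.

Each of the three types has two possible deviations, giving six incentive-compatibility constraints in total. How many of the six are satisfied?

Weak (own payoff 941): to t=3.2 gives 1362 − 185×3.2 = 770 → no gain ✓; to t=12.6 gives 1963 − 185×12.6 = -368 → no gain ✓.
Strong (own payoff 1963 − 52×12.6 = 1307.8): to t=0 gives 941 → no gain ✓; to t=3.2 gives 1362 − 52×3.2 = 1195.6 → no gain ✓.
Moderate (own payoff 1362 − 84×3.2 = 1093.2): to t=0 gives 941 → no gain ✓; to t=12.6 gives 1963 − 84×12.6 = 904.6 → no gain ✓.
6 of the 6 constraints hold; this profile is a separating equilibrium.

6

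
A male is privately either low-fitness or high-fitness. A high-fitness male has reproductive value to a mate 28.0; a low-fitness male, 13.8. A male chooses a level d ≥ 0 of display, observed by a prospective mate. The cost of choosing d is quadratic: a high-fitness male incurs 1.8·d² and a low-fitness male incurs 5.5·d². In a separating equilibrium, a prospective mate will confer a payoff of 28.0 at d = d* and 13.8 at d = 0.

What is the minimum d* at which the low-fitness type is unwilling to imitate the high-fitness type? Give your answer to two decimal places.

The low-fitness type at d = 0 receives 13.8; imitating at d* yields 28.0 − 5.5·d*².
Indifference: 13.8 = 28.0 − 5.5·d*², so d*² = (28.0 − 13.8) / 5.5 ≈ 2.5818.
d* = √2.5818 ≈ 1.61.

1.61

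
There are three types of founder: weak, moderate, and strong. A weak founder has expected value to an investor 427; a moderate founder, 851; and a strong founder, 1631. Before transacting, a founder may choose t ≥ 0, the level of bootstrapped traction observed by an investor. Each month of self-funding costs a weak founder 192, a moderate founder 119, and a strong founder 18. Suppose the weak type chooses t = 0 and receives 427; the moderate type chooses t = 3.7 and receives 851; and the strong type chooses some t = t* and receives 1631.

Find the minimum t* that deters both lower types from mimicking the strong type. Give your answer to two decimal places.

10.25

Weak type (on-path payoff 427) won't mimic when 427 ≥ 1631 − 192·t*, i.e. t* ≥ 6.27.
Moderate type (on-path payoff 851 − 119×3.7 = 410.7) won't mimic when 410.7 ≥ 1631 − 119·t*, i.e. t* ≥ 10.25.
Both must hold, so t* = max(6.27, 10.25) = 10.25. The moderate type's constraint binds.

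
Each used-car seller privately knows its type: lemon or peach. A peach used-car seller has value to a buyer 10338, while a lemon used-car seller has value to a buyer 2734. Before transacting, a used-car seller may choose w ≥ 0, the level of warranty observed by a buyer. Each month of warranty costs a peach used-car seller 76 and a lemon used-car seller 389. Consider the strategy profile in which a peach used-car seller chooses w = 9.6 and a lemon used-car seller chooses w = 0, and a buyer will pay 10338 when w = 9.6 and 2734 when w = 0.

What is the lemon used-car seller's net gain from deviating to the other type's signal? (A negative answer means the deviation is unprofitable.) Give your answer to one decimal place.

Playing w = 0 the lemon used-car seller receives 2734.
Deviating to w = 9.6 brings payment 10338 at cost 389 × 9.6 = 3734.4, netting 6603.6.
Gain from deviating: 6603.6 − 2734 = 3869.6.
The gain is positive, so the lemon type's incentive-compatibility constraint is violated — this profile is not a separating equilibrium.

3869.6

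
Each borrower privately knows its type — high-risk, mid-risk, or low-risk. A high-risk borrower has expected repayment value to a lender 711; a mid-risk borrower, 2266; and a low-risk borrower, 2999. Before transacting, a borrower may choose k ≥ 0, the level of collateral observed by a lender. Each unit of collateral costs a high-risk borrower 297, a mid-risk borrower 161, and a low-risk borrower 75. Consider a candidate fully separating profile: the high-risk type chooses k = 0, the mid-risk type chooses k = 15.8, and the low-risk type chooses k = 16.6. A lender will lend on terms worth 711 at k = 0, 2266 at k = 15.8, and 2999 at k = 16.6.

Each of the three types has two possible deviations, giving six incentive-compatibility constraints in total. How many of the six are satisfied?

4

High-risk (own payoff 711): to k=15.8 gives 2266 − 297×15.8 = -2426.6 → no gain ✓; to k=16.6 gives 2999 − 297×16.6 = -1931.2 → no gain ✓.
Low-risk (own payoff 2999 − 75×16.6 = 1754): to k=0 gives 711 → no gain ✓; to k=15.8 gives 2266 − 75×15.8 = 1081 → no gain ✓.
Mid-risk (own payoff 2266 − 161×15.8 = -277.8): to k=0 gives 711 → profitable ✗; to k=16.6 gives 2999 − 161×16.6 = 326.4 → profitable ✗.
4 of the 6 constraints hold; not an equilibrium.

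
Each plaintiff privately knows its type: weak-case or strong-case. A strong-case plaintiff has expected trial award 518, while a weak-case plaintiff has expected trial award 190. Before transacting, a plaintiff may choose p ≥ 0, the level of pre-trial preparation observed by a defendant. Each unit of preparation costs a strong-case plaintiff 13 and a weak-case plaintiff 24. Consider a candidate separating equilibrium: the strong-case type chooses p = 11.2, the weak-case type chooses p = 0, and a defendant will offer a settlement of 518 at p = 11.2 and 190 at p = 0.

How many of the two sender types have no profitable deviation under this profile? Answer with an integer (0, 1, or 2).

1

Strong-case type: signal → 518 − 13 × 11.2 = 372.4; deviate to 0 → 190. IC holds (372.4 ≥ 190).
Weak-case type: stay at 0 → 190; mimic → 518 − 24 × 11.2 = 249.2. IC fails (190 < 249.2).
1 of 2 constraints hold, so this profile is not an equilibrium.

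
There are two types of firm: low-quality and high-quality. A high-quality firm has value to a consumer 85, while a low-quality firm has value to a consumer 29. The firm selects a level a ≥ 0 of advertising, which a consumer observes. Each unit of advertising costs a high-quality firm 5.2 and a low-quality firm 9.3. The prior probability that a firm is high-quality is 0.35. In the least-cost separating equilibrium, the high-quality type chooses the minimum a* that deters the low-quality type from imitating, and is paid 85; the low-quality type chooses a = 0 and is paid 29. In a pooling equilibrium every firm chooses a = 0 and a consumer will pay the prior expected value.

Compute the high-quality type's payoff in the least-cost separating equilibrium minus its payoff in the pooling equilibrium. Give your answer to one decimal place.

Least-cost separating signal: a* solves 29 = 85 − 9.3·a*, so a* = (85 − 29)/9.3 ≈ 6.0215.
High-quality type's separating payoff: 85 − 5.2 × a* = 85 − 5.2 × (85 − 29)/9.3 = 85 − 291.2/9.3 ≈ 53.688.
Pooling payoff: 0.35 × 85 + 0.65 × 29 = 48.6.
Difference: 53.688 − 48.6 = 5.088, i.e. 5.1 to one decimal place.
The high-quality type prefers to separate.

5.1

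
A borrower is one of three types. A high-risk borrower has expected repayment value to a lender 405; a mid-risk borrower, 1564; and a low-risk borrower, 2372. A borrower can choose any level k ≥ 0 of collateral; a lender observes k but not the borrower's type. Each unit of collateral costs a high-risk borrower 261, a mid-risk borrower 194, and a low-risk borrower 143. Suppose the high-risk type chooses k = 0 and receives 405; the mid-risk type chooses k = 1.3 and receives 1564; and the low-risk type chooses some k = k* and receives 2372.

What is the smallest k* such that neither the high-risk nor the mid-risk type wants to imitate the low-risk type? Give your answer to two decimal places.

Mid-risk type (on-path payoff 1564 − 194×1.3 = 1311.8) won't mimic when 1311.8 ≥ 2372 − 194·k*, i.e. k* ≥ 5.46.
High-risk type (on-path payoff 405) won't mimic when 405 ≥ 2372 − 261·k*, i.e. k* ≥ 7.54.
Both must hold, so k* = max(7.54, 5.46) = 7.54. The high-risk type's constraint binds.

7.54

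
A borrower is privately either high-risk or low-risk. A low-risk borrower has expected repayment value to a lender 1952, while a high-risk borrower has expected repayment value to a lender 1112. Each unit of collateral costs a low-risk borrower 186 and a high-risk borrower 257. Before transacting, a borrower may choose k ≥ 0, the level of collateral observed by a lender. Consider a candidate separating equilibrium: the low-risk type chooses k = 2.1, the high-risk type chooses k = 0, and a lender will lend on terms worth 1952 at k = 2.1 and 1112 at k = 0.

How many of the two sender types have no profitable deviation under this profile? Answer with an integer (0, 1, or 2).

1

Low-risk type: signal → 1952 − 186 × 2.1 = 1561.4; deviate to 0 → 1112. IC holds (1561.4 ≥ 1112).
High-risk type: stay at 0 → 1112; mimic → 1952 − 257 × 2.1 = 1412.3. IC fails (1112 < 1412.3).
1 of 2 constraints hold, so this profile is not an equilibrium.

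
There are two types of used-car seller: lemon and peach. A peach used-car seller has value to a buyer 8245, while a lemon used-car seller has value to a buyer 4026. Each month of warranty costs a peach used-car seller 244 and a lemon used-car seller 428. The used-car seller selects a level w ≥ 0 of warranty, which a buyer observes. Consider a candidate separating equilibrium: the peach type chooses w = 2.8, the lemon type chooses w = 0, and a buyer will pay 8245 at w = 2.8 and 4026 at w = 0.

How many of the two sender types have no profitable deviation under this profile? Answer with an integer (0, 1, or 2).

1

Lemon type: stay at 0 → 4026; mimic → 8245 − 428 × 2.8 = 7046.6. IC fails (4026 < 7046.6).
Peach type: signal → 8245 − 244 × 2.8 = 7561.8; deviate to 0 → 4026. IC holds (7561.8 ≥ 4026).
1 of 2 constraints hold, so this profile is not an equilibrium.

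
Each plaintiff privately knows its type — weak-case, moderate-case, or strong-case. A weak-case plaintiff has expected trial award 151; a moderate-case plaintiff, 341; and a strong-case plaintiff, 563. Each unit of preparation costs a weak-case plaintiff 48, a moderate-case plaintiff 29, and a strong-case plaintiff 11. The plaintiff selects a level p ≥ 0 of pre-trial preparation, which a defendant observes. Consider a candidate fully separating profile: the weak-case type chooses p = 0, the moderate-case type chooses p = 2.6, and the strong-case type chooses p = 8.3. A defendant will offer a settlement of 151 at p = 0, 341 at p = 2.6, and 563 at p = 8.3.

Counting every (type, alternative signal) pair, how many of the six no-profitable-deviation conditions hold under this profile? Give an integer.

Moderate-case (own payoff 341 − 29×2.6 = 265.6): to p=0 gives 151 → no gain ✓; to p=8.3 gives 563 − 29×8.3 = 322.3 → profitable ✗.
Strong-case (own payoff 563 − 11×8.3 = 471.7): to p=0 gives 151 → no gain ✓; to p=2.6 gives 341 − 11×2.6 = 312.4 → no gain ✓.
Weak-case (own payoff 151): to p=2.6 gives 341 − 48×2.6 = 216.2 → profitable ✗; to p=8.3 gives 563 − 48×8.3 = 164.6 → profitable ✗.
3 of the 6 constraints hold; not an equilibrium.

3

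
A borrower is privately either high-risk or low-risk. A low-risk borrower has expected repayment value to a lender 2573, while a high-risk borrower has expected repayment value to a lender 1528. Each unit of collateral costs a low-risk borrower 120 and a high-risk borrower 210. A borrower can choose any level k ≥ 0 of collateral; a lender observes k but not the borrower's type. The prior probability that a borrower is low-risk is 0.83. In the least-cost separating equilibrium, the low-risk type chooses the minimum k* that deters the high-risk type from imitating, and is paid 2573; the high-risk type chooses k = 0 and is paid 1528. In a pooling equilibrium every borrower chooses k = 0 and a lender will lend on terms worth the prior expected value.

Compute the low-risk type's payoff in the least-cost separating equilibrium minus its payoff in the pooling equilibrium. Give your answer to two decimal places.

-419.49

Least-cost separating signal: k* solves 1528 = 2573 − 210·k*, so k* = (2573 − 1528)/210 ≈ 4.9762.
Low-risk type's separating payoff: 2573 − 120 × k* = 2573 − 120 × (2573 − 1528)/210 = 2573 − 125400/210 ≈ 1975.8571.
Pooling payoff: 0.83 × 2573 + 0.17 × 1528 = 2395.35.
Difference: 1975.8571 − 2395.35 = -419.4929, i.e. -419.49 to two decimal places.
The low-risk type would prefer the pooling outcome.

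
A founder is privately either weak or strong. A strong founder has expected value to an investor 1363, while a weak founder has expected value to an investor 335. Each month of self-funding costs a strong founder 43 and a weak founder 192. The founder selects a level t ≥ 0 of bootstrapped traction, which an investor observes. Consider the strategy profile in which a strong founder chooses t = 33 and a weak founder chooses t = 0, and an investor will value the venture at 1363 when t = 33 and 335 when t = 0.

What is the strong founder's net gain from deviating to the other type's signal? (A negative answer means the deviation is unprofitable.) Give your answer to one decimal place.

Playing t = 33 the strong founder receives 1363 − 43 × 33 = -56.
Deviating to t = 0 yields 335 instead.
Gain from deviating: 335 − (-56) = 391.0.
The gain is positive, so the strong type's incentive-compatibility constraint is violated — this profile is not a separating equilibrium.

391.0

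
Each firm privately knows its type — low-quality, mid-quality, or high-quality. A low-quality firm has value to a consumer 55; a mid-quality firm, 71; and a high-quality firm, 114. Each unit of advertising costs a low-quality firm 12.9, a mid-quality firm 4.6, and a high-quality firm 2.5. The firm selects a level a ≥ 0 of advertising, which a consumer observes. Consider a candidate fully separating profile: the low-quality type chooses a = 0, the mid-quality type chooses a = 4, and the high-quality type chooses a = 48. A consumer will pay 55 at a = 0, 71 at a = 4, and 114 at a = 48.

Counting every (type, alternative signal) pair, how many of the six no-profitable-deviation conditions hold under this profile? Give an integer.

Low-quality (own payoff 55): to a=4 gives 71 − 12.9×4 = 19.4 → no gain ✓; to a=48 gives 114 − 12.9×48 = -505.2 → no gain ✓.
Mid-quality (own payoff 71 − 4.6×4 = 52.6): to a=0 gives 55 → profitable ✗; to a=48 gives 114 − 4.6×48 = -106.8 → no gain ✓.
High-quality (own payoff 114 − 2.5×48 = -6): to a=0 gives 55 → profitable ✗; to a=4 gives 71 − 2.5×4 = 61 → profitable ✗.
3 of the 6 constraints hold; not an equilibrium.

3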